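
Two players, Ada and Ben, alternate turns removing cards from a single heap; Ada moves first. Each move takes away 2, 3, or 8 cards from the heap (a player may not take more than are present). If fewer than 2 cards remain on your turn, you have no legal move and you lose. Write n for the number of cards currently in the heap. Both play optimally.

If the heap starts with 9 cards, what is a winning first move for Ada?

Positions with no move are L. A position that does have a move is losing for the player to move precisely when every available move leads to a winning position for the opponent. Fill in the labels:
n=0: no move → L
n=1: no move → L
n=2: →0(L), so W
n=3: →1(L), so W
n=4: →1(L), so W
n=5: →3(W), 2(W) — all W, so L
n=6: →4(W), 3(W) — all W, so L
n=7: →5(L), so W
n=8: →6(L), so W
n=9: →6(L), so W
From 9, the L positions reachable in one move are: 6, 1. Any move reaching one of these is winning.

Remove 3, leaving 6.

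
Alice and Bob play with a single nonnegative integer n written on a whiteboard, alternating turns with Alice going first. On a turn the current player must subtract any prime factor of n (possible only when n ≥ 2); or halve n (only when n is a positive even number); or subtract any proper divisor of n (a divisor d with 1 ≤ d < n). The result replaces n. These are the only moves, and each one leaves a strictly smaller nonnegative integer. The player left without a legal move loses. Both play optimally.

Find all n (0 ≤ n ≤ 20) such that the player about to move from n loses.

0, 1, 4, 9, 14, 20

Label each position W (a win for the player to move) or L (a loss). A position with no legal move is L; any other position is W exactly when some move reaches an L, and L when every move reaches a W.
n=0: no move → L
n=1: no move → L
n=2: can move to 0, which is L ⇒ W
n=3: can move to 0, which is L ⇒ W
n=4: moves to 2(W), 3(W); every one is W ⇒ L
n=5: can move to 0, which is L ⇒ W
n=6: can move to 4, which is L ⇒ W
n=7: can move to 0, which is L ⇒ W
n=8: can move to 4, which is L ⇒ W
n=9: moves to 6(W), 8(W); every one is W ⇒ L
n=10: can move to 9, which is L ⇒ W
n=11: can move to 0, which is L ⇒ W
n=12: can move to 9, which is L ⇒ W
n=13: can move to 0, which is L ⇒ W
n=14: moves to 7(W), 12(W), 13(W); every one is W ⇒ L
n=15: can move to 14, which is L ⇒ W
n=16: can move to 14, which is L ⇒ W
n=17: can move to 0, which is L ⇒ W
n=18: can move to 9, which is L ⇒ W
n=19: can move to 0, which is L ⇒ W
n=20: moves to 10(W), 15(W), 16(W), 18(W), 19(W); every one is W ⇒ L
The losing starting values of n are exactly the entries labelled L in this table (6 of them).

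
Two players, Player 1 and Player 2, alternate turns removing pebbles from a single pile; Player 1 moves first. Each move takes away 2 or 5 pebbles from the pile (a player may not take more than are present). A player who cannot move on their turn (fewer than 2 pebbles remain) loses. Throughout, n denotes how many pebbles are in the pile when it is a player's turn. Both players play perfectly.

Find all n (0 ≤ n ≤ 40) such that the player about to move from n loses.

0, 1, 4, 7, 8, 11, 14, 15, 18, 21, 22, 25, 28, 29, 32, 35, 36, 39

Work bottom-up. With no move the player to move loses. Otherwise the position is W if at least one move leads to an L position for the opponent, and L if every move leads to a W.
n=0: no move → L
n=1: no move → L
n=2: →0(L), so W
n=3: →1(L), so W
n=4: →2(W) only, which is W, so L
n=5: →0(L), so W
n=6: →4(L), so W
n=7: →5(W), 2(W) — all W, so L
n=8: →6(W), 3(W) — all W, so L
n=9: →7(L), so W
n=10: →8(L), so W
n=11: →9(W), 6(W) — all W, so L
n=12: →7(L), so W
n=13: →11(L), so W
n=14: →12(W), 9(W) — all W, so L
n=15: →13(W), 10(W) — all W, so L
n=16: →14(L), so W
n=17: →15(L), so W
n=18: →16(W), 13(W) — all W, so L
n=19: →14(L), so W
n=20: →18(L), so W
n=21: →19(W), 16(W) — all W, so L
n=22: →20(W), 17(W) — all W, so L
n=23: →21(L), so W
n=24: →22(L), so W
n=25: →23(W), 20(W) — all W, so L
n=26: →21(L), so W
n=27: →25(L), so W
n=28: →26(W), 23(W) — all W, so L
n=29: →27(W), 24(W) — all W, so L
n=30: →28(L), so W
n=31: →29(L), so W
n=32: →30(W), 27(W) — all W, so L
n=33: →28(L), so W
n=34: →32(L), so W
n=35: →33(W), 30(W) — all W, so L
n=36: →34(W), 31(W) — all W, so L
n=37: →35(L), so W
n=38: →36(L), so W
n=39: →37(W), 34(W) — all W, so L
n=40: →35(L), so W
Reading off the rows marked L gives the requested list; there are 18 such values of n.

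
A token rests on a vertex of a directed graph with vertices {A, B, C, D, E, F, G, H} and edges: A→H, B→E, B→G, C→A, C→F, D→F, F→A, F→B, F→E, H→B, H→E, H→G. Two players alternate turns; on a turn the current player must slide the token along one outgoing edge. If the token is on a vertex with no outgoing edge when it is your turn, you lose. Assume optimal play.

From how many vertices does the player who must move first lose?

Positions with no move are L. A position that does have a move is losing for the player to move precisely when every available move leads to a winning position for the opponent. Fill in the labels:
Every edge goes from a vertex to one that appears earlier in the order G, E, B, H, A, F, C, D, so processing vertices in that order labels each vertex after all of its successors.
G: no outgoing edge → L
E: no outgoing edge → L
B: W (go to E, an L position)
H: W (go to E, an L position)
A: L (sole option H(W) is W)
F: W (go to A, an L position)
C: W (go to A, an L position)
D: L (sole option F(W) is W)
The L vertices are A, D, E, G; that is 4 in all.

4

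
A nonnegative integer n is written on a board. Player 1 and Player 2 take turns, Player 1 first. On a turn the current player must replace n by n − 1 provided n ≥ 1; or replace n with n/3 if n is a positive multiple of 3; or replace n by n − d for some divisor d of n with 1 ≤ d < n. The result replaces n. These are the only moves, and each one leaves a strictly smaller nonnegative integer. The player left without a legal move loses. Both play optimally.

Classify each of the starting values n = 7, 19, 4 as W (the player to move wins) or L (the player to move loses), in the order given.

7: L, 19: L, 4: W

Work bottom-up. With no move the player to move loses. Otherwise the position is W if at least one move leads to an L position for the opponent, and L if every move leads to a W.
n=0: no move → L
n=1: →0(L), so W
n=2: →1(W) only, which is W, so L
n=3: →2(L), so W
n=4: →2(L), so W
n=5: →4(W) only, which is W, so L
n=6: →2(L), so W
n=7: →6(W) only, which is W, so L
n=8: →7(L), so W
n=9: →3(W), 6(W), 8(W) — all W, so L
n=10: →5(L), so W
n=11: →10(W) only, which is W, so L
n=12: →9(L), so W
n=13: →12(W) only, which is W, so L
n=14: →7(L), so W
n=15: →5(L), so W
n=16: →8(W), 12(W), 14(W), 15(W) — all W, so L
n=17: →16(L), so W
n=18: →9(L), so W
n=19: →18(W) only, which is W, so L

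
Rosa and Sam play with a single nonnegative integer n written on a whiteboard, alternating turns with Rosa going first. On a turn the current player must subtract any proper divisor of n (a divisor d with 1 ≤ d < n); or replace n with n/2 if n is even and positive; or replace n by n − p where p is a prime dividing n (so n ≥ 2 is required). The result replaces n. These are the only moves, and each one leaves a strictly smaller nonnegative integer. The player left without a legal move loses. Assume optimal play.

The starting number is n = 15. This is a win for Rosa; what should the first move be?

Compute win/loss labels from the base case upward. A position with no move is L. Any other position is W if it can reach an L in one move, else L.
n=0: no move → L
n=1: no move → L
n=2: →0(L), so W
n=3: →0(L), so W
n=4: →2(W), 3(W) — all W, so L
n=5: →0(L), so W
n=6: →4(L), so W
n=7: →0(L), so W
n=8: →4(L), so W
n=9: →6(W), 8(W) — all W, so L
n=10: →9(L), so W
n=11: →0(L), so W
n=12: →9(L), so W
n=13: →0(L), so W
n=14: →7(W), 12(W), 13(W) — all W, so L
n=15: →14(L), so W
From 15, the L positions reachable in one move are: 14.

Move to 14.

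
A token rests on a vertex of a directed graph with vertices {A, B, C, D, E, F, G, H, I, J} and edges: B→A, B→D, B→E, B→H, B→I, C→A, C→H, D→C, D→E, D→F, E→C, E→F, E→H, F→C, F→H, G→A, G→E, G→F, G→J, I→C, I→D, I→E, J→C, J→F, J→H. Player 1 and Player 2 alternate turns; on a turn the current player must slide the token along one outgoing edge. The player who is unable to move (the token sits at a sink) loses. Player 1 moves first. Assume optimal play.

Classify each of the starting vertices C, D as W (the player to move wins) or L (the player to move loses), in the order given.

C: W, D: L

Label each position W (a win for the player to move) or L (a loss). A position with no legal move is L; any other position is W exactly when some move reaches an L, and L when every move reaches a W.
Every edge goes from a vertex to one that appears earlier in the order H, A, C, F, E, D, I, J, G, B, so processing vertices in that order labels each vertex after all of its successors.
H: no outgoing edge → L
A: no outgoing edge → L
C: →A(L), so W
F: →H(L), so W
E: →H(L), so W
D: →E(W), F(W), C(W) — all W, so L
I: →D(L), so W
J: →H(L), so W
G: →A(L), so W
B: →D(L), so W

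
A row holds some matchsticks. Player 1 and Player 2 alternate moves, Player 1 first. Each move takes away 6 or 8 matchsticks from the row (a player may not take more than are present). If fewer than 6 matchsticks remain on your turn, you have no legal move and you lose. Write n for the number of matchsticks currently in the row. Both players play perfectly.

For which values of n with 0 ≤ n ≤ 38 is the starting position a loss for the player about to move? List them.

0, 1, 2, 3, 4, 5, 14, 15, 16, 17, 18, 19, 28, 29, 30, 31, 32, 33

Classify positions by backward induction: terminal positions (no move available) are L. From any other position, the mover wins iff some move reaches an L.
n=0: no move → L
n=1: no move → L
n=2: no move → L
n=3: no move → L
n=4: no move → L
n=5: no move → L
n=6: reaches L-position 0 → W
n=7: reaches L-position 1 → W
n=8: reaches L-position 2 → W
n=9: reaches L-position 3 → W
n=10: reaches L-position 4 → W
n=11: reaches L-position 5 → W
n=12: reaches L-position 4 → W
n=13: reaches L-position 5 → W
n=14: only reaches 8(W), 6(W), all W → L
n=15: only reaches 9(W), 7(W), all W → L
n=16: only reaches 10(W), 8(W), all W → L
n=17: only reaches 11(W), 9(W), all W → L
n=18: only reaches 12(W), 10(W), all W → L
n=19: only reaches 13(W), 11(W), all W → L
n=20: reaches L-position 14 → W
n=21: reaches L-position 15 → W
n=22: reaches L-position 16 → W
n=23: reaches L-position 17 → W
n=24: reaches L-position 18 → W
n=25: reaches L-position 19 → W
n=26: reaches L-position 18 → W
n=27: reaches L-position 19 → W
n=28: only reaches 22(W), 20(W), all W → L
n=29: only reaches 23(W), 21(W), all W → L
n=30: only reaches 24(W), 22(W), all W → L
n=31: only reaches 25(W), 23(W), all W → L
n=32: only reaches 26(W), 24(W), all W → L
n=33: only reaches 27(W), 25(W), all W → L
n=34: reaches L-position 28 → W
n=35: reaches L-position 29 → W
n=36: reaches L-position 30 → W
n=37: reaches L-position 31 → W
n=38: reaches L-position 32 → W
Reading off the rows marked L gives the requested list; there are 18 such values of n.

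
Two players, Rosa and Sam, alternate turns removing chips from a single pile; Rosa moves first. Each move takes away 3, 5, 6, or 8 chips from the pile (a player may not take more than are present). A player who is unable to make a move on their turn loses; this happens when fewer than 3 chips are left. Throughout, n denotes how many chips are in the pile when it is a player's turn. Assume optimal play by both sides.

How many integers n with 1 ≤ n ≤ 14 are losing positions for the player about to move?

5

Classify positions by backward induction: terminal positions (no move available) are L. From any other position, the mover wins iff some move reaches an L.
n=0: no move → L
n=1: no move → L
n=2: no move → L
n=3: can move to 0, which is L ⇒ W
n=4: can move to 1, which is L ⇒ W
n=5: can move to 2, which is L ⇒ W
n=6: can move to 1, which is L ⇒ W
n=7: can move to 2, which is L ⇒ W
n=8: can move to 2, which is L ⇒ W
n=9: can move to 1, which is L ⇒ W
n=10: can move to 2, which is L ⇒ W
n=11: moves to 8(W), 6(W), 5(W), 3(W); every one is W ⇒ L
n=12: moves to 9(W), 7(W), 6(W), 4(W); every one is W ⇒ L
n=13: moves to 10(W), 8(W), 7(W), 5(W); every one is W ⇒ L
n=14: can move to 11, which is L ⇒ W
L entries with 1 ≤ n ≤ 14 (n=0 is outside the asked range and is not counted): n = 1, 2, 11, 12, 13; that makes 5.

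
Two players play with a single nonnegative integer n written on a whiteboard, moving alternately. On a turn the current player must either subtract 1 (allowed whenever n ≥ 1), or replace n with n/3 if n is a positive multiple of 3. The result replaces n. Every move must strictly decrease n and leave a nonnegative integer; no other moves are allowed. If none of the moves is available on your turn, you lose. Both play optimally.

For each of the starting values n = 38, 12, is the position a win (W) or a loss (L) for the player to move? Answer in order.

38: L, 12: W

Build the W/L table. Terminal = L. A non-terminal position is W if it has a move to some L; otherwise it is L.
n=0: no move → L
n=1: →0(L), so W
n=2: →1(W) only, which is W, so L
n=3: →2(L), so W
n=4: →3(W) only, which is W, so L
n=5: →4(L), so W
n=6: →2(L), so W
n=7: →6(W) only, which is W, so L
n=8: →7(L), so W
n=9: →3(W), 8(W) — all W, so L
n=10: →9(L), so W
n=11: →10(W) only, which is W, so L
n=12: →4(L), so W
n=13: →12(W) only, which is W, so L
n=14: →13(L), so W
n=15: →5(W), 14(W) — all W, so L
n=16: →15(L), so W
n=17: →16(W) only, which is W, so L
n=18: →17(L), so W
n=19: →18(W) only, which is W, so L
n=20: →19(L), so W
n=21: →7(L), so W
n=22: →21(W) only, which is W, so L
n=23: →22(L), so W
n=24: →8(W), 23(W) — all W, so L
n=25: →24(L), so W
n=26: →25(W) only, which is W, so L
n=27: →9(L), so W
n=28: →27(W) only, which is W, so L
n=29: →28(L), so W
n=30: →10(W), 29(W) — all W, so L
n=31: →30(L), so W
n=32: →31(W) only, which is W, so L
n=33: →11(L), so W
n=34: →33(W) only, which is W, so L
n=35: →34(L), so W
n=36: →12(W), 35(W) — all W, so L
n=37: →36(L), so W
n=38: →37(W) only, which is W, so L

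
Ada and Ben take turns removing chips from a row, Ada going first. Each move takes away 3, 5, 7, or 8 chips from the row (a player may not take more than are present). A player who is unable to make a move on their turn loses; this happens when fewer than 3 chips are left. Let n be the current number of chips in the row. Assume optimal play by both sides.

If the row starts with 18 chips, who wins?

Label each position W (a win for the player to move) or L (a loss). A position with no legal move is L; any other position is W exactly when some move reaches an L, and L when every move reaches a W.
n=0: no move → L
n=1: no move → L
n=2: no move → L
n=3: →0(L), so W
n=4: →1(L), so W
n=5: →2(L), so W
n=6: →1(L), so W
n=7: →2(L), so W
n=8: →1(L), so W
n=9: →2(L), so W
n=10: →2(L), so W
n=11: →8(W), 6(W), 4(W), 3(W) — all W, so L
n=12: →9(W), 7(W), 5(W), 4(W) — all W, so L
n=13: →10(W), 8(W), 6(W), 5(W) — all W, so L
n=14: →11(L), so W
n=15: →12(L), so W
n=16: →13(L), so W
n=17: →12(L), so W
n=18: →13(L), so W
The starting position 18 is W: Ada should remove 5, leaving 13, handing over an L position.

Ada wins.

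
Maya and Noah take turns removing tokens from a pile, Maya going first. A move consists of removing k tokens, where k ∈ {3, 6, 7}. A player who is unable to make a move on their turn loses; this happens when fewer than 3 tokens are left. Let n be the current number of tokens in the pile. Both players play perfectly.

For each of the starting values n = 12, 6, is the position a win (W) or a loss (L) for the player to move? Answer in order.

12: L, 6: W

Positions with no move are L. A position that does have a move is losing for the player to move precisely when every available move leads to a winning position for the opponent. Fill in the labels:
n=0: no move → L
n=1: no move → L
n=2: no move → L
n=3: W (go to 0, an L position)
n=4: W (go to 1, an L position)
n=5: W (go to 2, an L position)
n=6: W (go to 0, an L position)
n=7: W (go to 1, an L position)
n=8: W (go to 2, an L position)
n=9: W (go to 2, an L position)
n=10: L (options 7(W), 4(W), 3(W) are all W)
n=11: L (options 8(W), 5(W), 4(W) are all W)
n=12: L (options 9(W), 6(W), 5(W) are all W)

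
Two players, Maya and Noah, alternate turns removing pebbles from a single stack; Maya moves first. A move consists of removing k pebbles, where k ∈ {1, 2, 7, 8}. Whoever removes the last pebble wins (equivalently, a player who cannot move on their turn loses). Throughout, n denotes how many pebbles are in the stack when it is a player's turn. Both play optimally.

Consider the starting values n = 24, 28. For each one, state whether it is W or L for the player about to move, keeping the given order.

Classify positions by backward induction: terminal positions (no move available) are L. From any other position, the mover wins iff some move reaches an L.
n=0: no move → L
n=1: can move to 0, which is L ⇒ W
n=2: can move to 0, which is L ⇒ W
n=3: moves to 2(W), 1(W); every one is W ⇒ L
n=4: can move to 3, which is L ⇒ W
n=5: can move to 3, which is L ⇒ W
n=6: moves to 5(W), 4(W); every one is W ⇒ L
n=7: can move to 6, which is L ⇒ W
n=8: can move to 6, which is L ⇒ W
n=9: moves to 8(W), 7(W), 2(W), 1(W); every one is W ⇒ L
n=10: can move to 9, which is L ⇒ W
n=11: can move to 9, which is L ⇒ W
n=12: moves to 11(W), 10(W), 5(W), 4(W); every one is W ⇒ L
n=13: can move to 12, which is L ⇒ W
n=14: can move to 12, which is L ⇒ W
n=15: moves to 14(W), 13(W), 8(W), 7(W); every one is W ⇒ L
n=16: can move to 15, which is L ⇒ W
n=17: can move to 15, which is L ⇒ W
n=18: moves to 17(W), 16(W), 11(W), 10(W); every one is W ⇒ L
n=19: can move to 18, which is L ⇒ W
n=20: can move to 18, which is L ⇒ W
n=21: moves to 20(W), 19(W), 14(W), 13(W); every one is W ⇒ L
n=22: can move to 21, which is L ⇒ W
n=23: can move to 21, which is L ⇒ W
n=24: moves to 23(W), 22(W), 17(W), 16(W); every one is W ⇒ L
n=25: can move to 24, which is L ⇒ W
n=26: can move to 24, which is L ⇒ W
n=27: moves to 26(W), 25(W), 20(W), 19(W); every one is W ⇒ L
n=28: can move to 27, which is L ⇒ W

24: L, 28: W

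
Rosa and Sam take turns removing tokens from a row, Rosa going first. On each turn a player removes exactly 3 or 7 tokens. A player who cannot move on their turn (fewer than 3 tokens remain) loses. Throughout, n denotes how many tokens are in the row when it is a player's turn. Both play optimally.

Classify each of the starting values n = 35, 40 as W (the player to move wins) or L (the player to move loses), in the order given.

35: W, 40: L

Positions with no move are L. A position that does have a move is losing for the player to move precisely when every available move leads to a winning position for the opponent. Fill in the labels:
n=0: no move → L
n=1: no move → L
n=2: no move → L
n=3: reaches L-position 0 → W
n=4: reaches L-position 1 → W
n=5: reaches L-position 2 → W
n=6: only reaches 3(W), which is W → L
n=7: reaches L-position 0 → W
n=8: reaches L-position 1 → W
n=9: reaches L-position 6 → W
n=10: only reaches 7(W), 3(W), all W → L
n=11: only reaches 8(W), 4(W), all W → L
n=12: only reaches 9(W), 5(W), all W → L
n=13: reaches L-position 10 → W
n=14: reaches L-position 11 → W
n=15: reaches L-position 12 → W
n=16: only reaches 13(W), 9(W), all W → L
n=17: reaches L-position 10 → W
n=18: reaches L-position 11 → W
n=19: reaches L-position 16 → W
n=20: only reaches 17(W), 13(W), all W → L
n=21: only reaches 18(W), 14(W), all W → L
n=22: only reaches 19(W), 15(W), all W → L
n=23: reaches L-position 20 → W
n=24: reaches L-position 21 → W
n=25: reaches L-position 22 → W
n=26: only reaches 23(W), 19(W), all W → L
n=27: reaches L-position 20 → W
n=28: reaches L-position 21 → W
n=29: reaches L-position 26 → W
n=30: only reaches 27(W), 23(W), all W → L
n=31: only reaches 28(W), 24(W), all W → L
n=32: only reaches 29(W), 25(W), all W → L
n=33: reaches L-position 30 → W
n=34: reaches L-position 31 → W
n=35: reaches L-position 32 → W
n=36: only reaches 33(W), 29(W), all W → L
n=37: reaches L-position 30 → W
n=38: reaches L-position 31 → W
n=39: reaches L-position 36 → W
n=40: only reaches 37(W), 33(W), all W → L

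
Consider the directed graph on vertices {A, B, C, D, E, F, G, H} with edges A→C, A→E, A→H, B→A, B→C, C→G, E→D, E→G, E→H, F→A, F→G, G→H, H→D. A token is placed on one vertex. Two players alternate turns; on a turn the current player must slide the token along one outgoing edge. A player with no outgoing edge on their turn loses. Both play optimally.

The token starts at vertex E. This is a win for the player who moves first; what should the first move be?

Move to G.

Label each position W (a win for the player to move) or L (a loss). A position with no legal move is L; any other position is W exactly when some move reaches an L, and L when every move reaches a W.
Every edge goes from a vertex to one that appears earlier in the order D, H, G, E, C, A, B, F, so processing vertices in that order labels each vertex after all of its successors.
D: no outgoing edge → L
H: reaches L-position D → W
G: only reaches H(W), which is W → L
E: reaches L-position G → W
C: reaches L-position G → W
A: only reaches C(W), E(W), H(W), all W → L
B: reaches L-position A → W
F: reaches L-position A → W
From E, the L positions reachable in one move are: G, D. Any move reaching one of these is winning.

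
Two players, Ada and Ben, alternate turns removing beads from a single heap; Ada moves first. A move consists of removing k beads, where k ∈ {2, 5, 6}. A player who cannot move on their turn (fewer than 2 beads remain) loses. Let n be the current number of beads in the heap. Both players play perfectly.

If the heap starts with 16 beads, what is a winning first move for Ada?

Remove 5, leaving 11.

Build the W/L table. Terminal = L. A non-terminal position is W if it has a move to some L; otherwise it is L.
n=0: no move → L
n=1: no move → L
n=2: →0(L), so W
n=3: →1(L), so W
n=4: →2(W) only, which is W, so L
n=5: →0(L), so W
n=6: →4(L), so W
n=7: →1(L), so W
n=8: →6(W), 3(W), 2(W) — all W, so L
n=9: →4(L), so W
n=10: →8(L), so W
n=11: →9(W), 6(W), 5(W) — all W, so L
n=12: →10(W), 7(W), 6(W) — all W, so L
n=13: →11(L), so W
n=14: →12(L), so W
n=15: →13(W), 10(W), 9(W) — all W, so L
n=16: →11(L), so W
From 16, the L positions reachable in one move are: 11.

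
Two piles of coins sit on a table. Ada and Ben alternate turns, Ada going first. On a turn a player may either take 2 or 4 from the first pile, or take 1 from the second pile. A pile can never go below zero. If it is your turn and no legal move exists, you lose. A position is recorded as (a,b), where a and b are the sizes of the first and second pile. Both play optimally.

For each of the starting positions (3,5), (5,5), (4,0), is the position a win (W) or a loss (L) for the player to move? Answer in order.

(3,5): L, (5,5): W, (4,0): W

Build the W/L table. Terminal = L. A non-terminal position is W if it has a move to some L; otherwise it is L.
No move ever increases a pile, so every position that can arise here has a ≤ 5 and b ≤ 5; it is enough to label the cells with 0 ≤ a ≤ 5 and 0 ≤ b ≤ 5.
Every move lowers a or b (never raises either), so fill the grid row by row in increasing a, and left to right within a row: each cell's successors are then already labelled.
      b=0  b=1  b=2  b=3  b=4  b=5
a=0:    L    W    L    W    L    W
a=1:    L    W    L    W    L    W
a=2:    W    L    W    L    W    L
a=3:    W    L    W    L    W    L
a=4:    W    W    W    W    W    W
a=5:    W    W    W    W    W    W
Cells with no legal move (terminal, hence L): (0,0), (1,0).
The remaining L cells, each justified by listing all of its moves:
(0,2): the only move is to (0,1)(W), a W ⇒ L
(0,4): the only move is to (0,3)(W), a W ⇒ L
(1,2): the only move is to (1,1)(W), a W ⇒ L
(1,4): the only move is to (1,3)(W), a W ⇒ L
(2,1): moves to (0,1)(W), (2,0)(W); every one is W ⇒ L
(2,3): moves to (0,3)(W), (2,2)(W); every one is W ⇒ L
(2,5): moves to (0,5)(W), (2,4)(W); every one is W ⇒ L
(3,1): moves to (1,1)(W), (3,0)(W); every one is W ⇒ L
(3,3): moves to (1,3)(W), (3,2)(W); every one is W ⇒ L
(3,5): moves to (1,5)(W), (3,4)(W); every one is W ⇒ L
Every other cell has at least one move into one of the L cells above, so it is W.
(3,5): one of the L cells justified above, so L
(5,5): the move to (3,5) reaches an L cell, so W
(4,0): the move to (0,0) reaches an L cell, so W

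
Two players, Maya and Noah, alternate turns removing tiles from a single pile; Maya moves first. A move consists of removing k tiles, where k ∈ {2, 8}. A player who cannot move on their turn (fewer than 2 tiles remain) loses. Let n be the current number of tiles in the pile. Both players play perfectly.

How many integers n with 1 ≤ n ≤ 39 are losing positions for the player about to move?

15

Positions with no move are L. A position that does have a move is losing for the player to move precisely when every available move leads to a winning position for the opponent. Fill in the labels:
n=0: no move → L
n=1: no move → L
n=2: can move to 0, which is L ⇒ W
n=3: can move to 1, which is L ⇒ W
n=4: the only move is to 2(W), a W ⇒ L
n=5: the only move is to 3(W), a W ⇒ L
n=6: can move to 4, which is L ⇒ W
n=7: can move to 5, which is L ⇒ W
n=8: can move to 0, which is L ⇒ W
n=9: can move to 1, which is L ⇒ W
n=10: moves to 8(W), 2(W); every one is W ⇒ L
n=11: moves to 9(W), 3(W); every one is W ⇒ L
n=12: can move to 10, which is L ⇒ W
n=13: can move to 11, which is L ⇒ W
n=14: moves to 12(W), 6(W); every one is W ⇒ L
n=15: moves to 13(W), 7(W); every one is W ⇒ L
n=16: can move to 14, which is L ⇒ W
n=17: can move to 15, which is L ⇒ W
n=18: can move to 10, which is L ⇒ W
n=19: can move to 11, which is L ⇒ W
n=20: moves to 18(W), 12(W); every one is W ⇒ L
n=21: moves to 19(W), 13(W); every one is W ⇒ L
n=22: can move to 20, which is L ⇒ W
n=23: can move to 21, which is L ⇒ W
n=24: moves to 22(W), 16(W); every one is W ⇒ L
n=25: moves to 23(W), 17(W); every one is W ⇒ L
n=26: can move to 24, which is L ⇒ W
n=27: can move to 25, which is L ⇒ W
n=28: can move to 20, which is L ⇒ W
n=29: can move to 21, which is L ⇒ W
n=30: moves to 28(W), 22(W); every one is W ⇒ L
n=31: moves to 29(W), 23(W); every one is W ⇒ L
n=32: can move to 30, which is L ⇒ W
n=33: can move to 31, which is L ⇒ W
n=34: moves to 32(W), 26(W); every one is W ⇒ L
n=35: moves to 33(W), 27(W); every one is W ⇒ L
n=36: can move to 34, which is L ⇒ W
n=37: can move to 35, which is L ⇒ W
n=38: can move to 30, which is L ⇒ W
n=39: can move to 31, which is L ⇒ W
L entries with 1 ≤ n ≤ 39 (n=0 is outside the asked range and is not counted): n = 1, 4, 5, 10, 11, 14, 15, 20, 21, 24, 25, 30, 31, 34, 35; that makes 15.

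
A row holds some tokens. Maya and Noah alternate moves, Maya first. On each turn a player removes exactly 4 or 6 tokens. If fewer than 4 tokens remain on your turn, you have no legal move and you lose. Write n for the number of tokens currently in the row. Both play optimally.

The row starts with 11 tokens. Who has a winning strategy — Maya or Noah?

Compute win/loss labels from the base case upward. A position with no move is L. Any other position is W if it can reach an L in one move, else L.
n=0: no move → L
n=1: no move → L
n=2: no move → L
n=3: no move → L
n=4: →0(L), so W
n=5: →1(L), so W
n=6: →2(L), so W
n=7: →3(L), so W
n=8: →2(L), so W
n=9: →3(L), so W
n=10: →6(W), 4(W) — all W, so L
n=11: →7(W), 5(W) — all W, so L
Every move from 11 reaches a W position, so the mover loses.

Noah wins.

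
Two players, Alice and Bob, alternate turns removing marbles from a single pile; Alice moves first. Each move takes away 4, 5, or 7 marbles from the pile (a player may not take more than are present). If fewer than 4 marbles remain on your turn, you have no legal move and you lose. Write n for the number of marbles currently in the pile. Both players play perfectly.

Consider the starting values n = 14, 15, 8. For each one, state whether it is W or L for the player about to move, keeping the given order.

Label each position W (a win for the player to move) or L (a loss). A position with no legal move is L; any other position is W exactly when some move reaches an L, and L when every move reaches a W.
n=0: no move → L
n=1: no move → L
n=2: no move → L
n=3: no move → L
n=4: W (go to 0, an L position)
n=5: W (go to 1, an L position)
n=6: W (go to 2, an L position)
n=7: W (go to 3, an L position)
n=8: W (go to 3, an L position)
n=9: W (go to 2, an L position)
n=10: W (go to 3, an L position)
n=11: L (options 7(W), 6(W), 4(W) are all W)
n=12: L (options 8(W), 7(W), 5(W) are all W)
n=13: L (options 9(W), 8(W), 6(W) are all W)
n=14: L (options 10(W), 9(W), 7(W) are all W)
n=15: W (go to 11, an L position)

14: L, 15: W, 8: W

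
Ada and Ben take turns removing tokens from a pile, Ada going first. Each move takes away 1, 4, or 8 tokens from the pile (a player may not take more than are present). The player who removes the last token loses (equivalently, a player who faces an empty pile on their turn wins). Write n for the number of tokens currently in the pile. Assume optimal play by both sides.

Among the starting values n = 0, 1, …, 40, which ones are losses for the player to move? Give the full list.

Build the W/L table. Terminal = W. A non-terminal position is W if it has a move to some L; otherwise it is L.
n=0: no move; the opponent has just taken the last token and therefore loses → W
n=1: only reaches 0(W), which is W → L
n=2: reaches L-position 1 → W
n=3: only reaches 2(W), which is W → L
n=4: reaches L-position 3 → W
n=5: reaches L-position 1 → W
n=6: only reaches 5(W), 2(W), all W → L
n=7: reaches L-position 6 → W
n=8: only reaches 7(W), 4(W), 0(W), all W → L
n=9: reaches L-position 8 → W
n=10: reaches L-position 6 → W
n=11: reaches L-position 3 → W
n=12: reaches L-position 8 → W
n=13: only reaches 12(W), 9(W), 5(W), all W → L
n=14: reaches L-position 13 → W
n=15: only reaches 14(W), 11(W), 7(W), all W → L
n=16: reaches L-position 15 → W
n=17: reaches L-position 13 → W
n=18: only reaches 17(W), 14(W), 10(W), all W → L
n=19: reaches L-position 18 → W
n=20: only reaches 19(W), 16(W), 12(W), all W → L
n=21: reaches L-position 20 → W
n=22: reaches L-position 18 → W
n=23: reaches L-position 15 → W
n=24: reaches L-position 20 → W
n=25: only reaches 24(W), 21(W), 17(W), all W → L
n=26: reaches L-position 25 → W
n=27: only reaches 26(W), 23(W), 19(W), all W → L
n=28: reaches L-position 27 → W
n=29: reaches L-position 25 → W
n=30: only reaches 29(W), 26(W), 22(W), all W → L
n=31: reaches L-position 30 → W
n=32: only reaches 31(W), 28(W), 24(W), all W → L
n=33: reaches L-position 32 → W
n=34: reaches L-position 30 → W
n=35: reaches L-position 27 → W
n=36: reaches L-position 32 → W
n=37: only reaches 36(W), 33(W), 29(W), all W → L
n=38: reaches L-position 37 → W
n=39: only reaches 38(W), 35(W), 31(W), all W → L
n=40: reaches L-position 39 → W
The losing starting values of n are exactly the entries labelled L in this table (14 of them).

1, 3, 6, 8, 13, 15, 18, 20, 25, 27, 30, 32, 37, 39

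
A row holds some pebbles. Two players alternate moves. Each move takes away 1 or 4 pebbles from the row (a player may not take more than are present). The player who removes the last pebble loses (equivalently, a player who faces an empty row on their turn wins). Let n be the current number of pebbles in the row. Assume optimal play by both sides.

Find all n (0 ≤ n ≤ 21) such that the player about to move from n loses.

1, 3, 6, 8, 11, 13, 16, 18, 21

Build the W/L table. Terminal = W. A non-terminal position is W if it has a move to some L; otherwise it is L.
n=0: no move; the opponent has just taken the last pebble and therefore loses → W
n=1: the only move is to 0(W), a W ⇒ L
n=2: can move to 1, which is L ⇒ W
n=3: the only move is to 2(W), a W ⇒ L
n=4: can move to 3, which is L ⇒ W
n=5: can move to 1, which is L ⇒ W
n=6: moves to 5(W), 2(W); every one is W ⇒ L
n=7: can move to 6, which is L ⇒ W
n=8: moves to 7(W), 4(W); every one is W ⇒ L
n=9: can move to 8, which is L ⇒ W
n=10: can move to 6, which is L ⇒ W
n=11: moves to 10(W), 7(W); every one is W ⇒ L
n=12: can move to 11, which is L ⇒ W
n=13: moves to 12(W), 9(W); every one is W ⇒ L
n=14: can move to 13, which is L ⇒ W
n=15: can move to 11, which is L ⇒ W
n=16: moves to 15(W), 12(W); every one is W ⇒ L
n=17: can move to 16, which is L ⇒ W
n=18: moves to 17(W), 14(W); every one is W ⇒ L
n=19: can move to 18, which is L ⇒ W
n=20: can move to 16, which is L ⇒ W
n=21: moves to 20(W), 17(W); every one is W ⇒ L
The losing starting values of n are exactly the entries labelled L in this table (9 of them).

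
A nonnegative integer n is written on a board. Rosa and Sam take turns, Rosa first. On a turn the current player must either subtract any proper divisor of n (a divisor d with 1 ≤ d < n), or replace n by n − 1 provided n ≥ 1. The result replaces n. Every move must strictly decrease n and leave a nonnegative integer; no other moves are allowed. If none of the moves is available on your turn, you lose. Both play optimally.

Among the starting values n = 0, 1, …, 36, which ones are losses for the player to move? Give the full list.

Work bottom-up. With no move the player to move loses. Otherwise the position is W if at least one move leads to an L position for the opponent, and L if every move leads to a W.
n=0: no move → L
n=1: can move to 0, which is L ⇒ W
n=2: the only move is to 1(W), a W ⇒ L
n=3: can move to 2, which is L ⇒ W
n=4: can move to 2, which is L ⇒ W
n=5: the only move is to 4(W), a W ⇒ L
n=6: can move to 5, which is L ⇒ W
n=7: the only move is to 6(W), a W ⇒ L
n=8: can move to 7, which is L ⇒ W
n=9: moves to 6(W), 8(W); every one is W ⇒ L
n=10: can move to 5, which is L ⇒ W
n=11: the only move is to 10(W), a W ⇒ L
n=12: can move to 9, which is L ⇒ W
n=13: the only move is to 12(W), a W ⇒ L
n=14: can move to 7, which is L ⇒ W
n=15: moves to 10(W), 12(W), 14(W); every one is W ⇒ L
n=16: can move to 15, which is L ⇒ W
n=17: the only move is to 16(W), a W ⇒ L
n=18: can move to 9, which is L ⇒ W
n=19: the only move is to 18(W), a W ⇒ L
n=20: can move to 15, which is L ⇒ W
n=21: moves to 14(W), 18(W), 20(W); every one is W ⇒ L
n=22: can move to 11, which is L ⇒ W
n=23: the only move is to 22(W), a W ⇒ L
n=24: can move to 21, which is L ⇒ W
n=25: moves to 20(W), 24(W); every one is W ⇒ L
n=26: can move to 13, which is L ⇒ W
n=27: moves to 18(W), 24(W), 26(W); every one is W ⇒ L
n=28: can move to 21, which is L ⇒ W
n=29: the only move is to 28(W), a W ⇒ L
n=30: can move to 15, which is L ⇒ W
n=31: the only move is to 30(W), a W ⇒ L
n=32: can move to 31, which is L ⇒ W
n=33: moves to 22(W), 30(W), 32(W); every one is W ⇒ L
n=34: can move to 17, which is L ⇒ W
n=35: moves to 28(W), 30(W), 34(W); every one is W ⇒ L
n=36: can move to 27, which is L ⇒ W
The losing starting values of n are exactly the entries labelled L in this table (18 of them).

0, 2, 5, 7, 9, 11, 13, 15, 17, 19, 21, 23, 25, 27, 29, 31, 33, 35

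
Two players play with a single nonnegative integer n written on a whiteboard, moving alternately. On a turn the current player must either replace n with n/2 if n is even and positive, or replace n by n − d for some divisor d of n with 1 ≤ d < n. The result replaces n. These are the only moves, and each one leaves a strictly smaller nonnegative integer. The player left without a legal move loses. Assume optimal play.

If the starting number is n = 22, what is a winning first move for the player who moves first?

Move to 11.

Build the W/L table. Terminal = L. A non-terminal position is W if it has a move to some L; otherwise it is L.
n=0: no move → L
n=1: no move → L
n=2: reaches L-position 1 → W
n=3: only reaches 2(W), which is W → L
n=4: reaches L-position 3 → W
n=5: only reaches 4(W), which is W → L
n=6: reaches L-position 3 → W
n=7: only reaches 6(W), which is W → L
n=8: reaches L-position 7 → W
n=9: only reaches 6(W), 8(W), all W → L
n=10: reaches L-position 5 → W
n=11: only reaches 10(W), which is W → L
n=12: reaches L-position 9 → W
n=13: only reaches 12(W), which is W → L
n=14: reaches L-position 7 → W
n=15: only reaches 10(W), 12(W), 14(W), all W → L
n=16: reaches L-position 15 → W
n=17: only reaches 16(W), which is W → L
n=18: reaches L-position 9 → W
n=19: only reaches 18(W), which is W → L
n=20: reaches L-position 15 → W
n=21: only reaches 14(W), 18(W), 20(W), all W → L
n=22: reaches L-position 11 → W
From 22, the L positions reachable in one move are: 11, 21. Any move reaching one of these is winning.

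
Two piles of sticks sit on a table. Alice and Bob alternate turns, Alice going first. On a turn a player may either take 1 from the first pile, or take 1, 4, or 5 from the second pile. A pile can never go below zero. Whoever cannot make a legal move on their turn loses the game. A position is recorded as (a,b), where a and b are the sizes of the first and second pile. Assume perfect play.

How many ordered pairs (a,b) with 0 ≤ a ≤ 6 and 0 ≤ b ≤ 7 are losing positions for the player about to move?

Work bottom-up. With no move the player to move loses. Otherwise the position is W if at least one move leads to an L position for the opponent, and L if every move leads to a W.
Every move lowers a or b (never raises either), so fill the grid row by row in increasing a, and left to right within a row: each cell's successors are then already labelled.
      b=0  b=1  b=2  b=3  b=4  b=5  b=6  b=7
a=0:    L    W    L    W    W    W    W    W
a=1:    W    L    W    L    W    W    W    W
a=2:    L    W    L    W    W    W    W    W
a=3:    W    L    W    L    W    W    W    W
a=4:    L    W    L    W    W    W    W    W
a=5:    W    L    W    L    W    W    W    W
a=6:    L    W    L    W    W    W    W    W
Cells with no legal move (terminal, hence L): (0,0).
The remaining L cells, each justified by listing all of its moves:
(0,2): only reaches (0,1)(W), which is W → L
(1,1): only reaches (0,1)(W), (1,0)(W), all W → L
(1,3): only reaches (0,3)(W), (1,2)(W), all W → L
(2,0): only reaches (1,0)(W), which is W → L
(2,2): only reaches (1,2)(W), (2,1)(W), all W → L
(3,1): only reaches (2,1)(W), (3,0)(W), all W → L
(3,3): only reaches (2,3)(W), (3,2)(W), all W → L
(4,0): only reaches (3,0)(W), which is W → L
(4,2): only reaches (3,2)(W), (4,1)(W), all W → L
(5,1): only reaches (4,1)(W), (5,0)(W), all W → L
(5,3): only reaches (4,3)(W), (5,2)(W), all W → L
(6,0): only reaches (5,0)(W), which is W → L
(6,2): only reaches (5,2)(W), (6,1)(W), all W → L
Every other cell has at least one move into one of the L cells above, so it is W.
L cells per row: a=0: 2, a=1: 2, a=2: 2, a=3: 2, a=4: 2, a=5: 2, a=6: 2; total 14.

14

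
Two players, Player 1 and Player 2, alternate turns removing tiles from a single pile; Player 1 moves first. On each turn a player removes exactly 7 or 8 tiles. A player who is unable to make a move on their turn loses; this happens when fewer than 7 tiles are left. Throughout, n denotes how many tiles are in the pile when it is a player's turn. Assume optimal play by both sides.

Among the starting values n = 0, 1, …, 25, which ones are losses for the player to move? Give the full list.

Work bottom-up. With no move the player to move loses. Otherwise the position is W if at least one move leads to an L position for the opponent, and L if every move leads to a W.
n=0: no move → L
n=1: no move → L
n=2: no move → L
n=3: no move → L
n=4: no move → L
n=5: no move → L
n=6: no move → L
n=7: W (go to 0, an L position)
n=8: W (go to 1, an L position)
n=9: W (go to 2, an L position)
n=10: W (go to 3, an L position)
n=11: W (go to 4, an L position)
n=12: W (go to 5, an L position)
n=13: W (go to 6, an L position)
n=14: W (go to 6, an L position)
n=15: L (options 8(W), 7(W) are all W)
n=16: L (options 9(W), 8(W) are all W)
n=17: L (options 10(W), 9(W) are all W)
n=18: L (options 11(W), 10(W) are all W)
n=19: L (options 12(W), 11(W) are all W)
n=20: L (options 13(W), 12(W) are all W)
n=21: L (options 14(W), 13(W) are all W)
n=22: W (go to 15, an L position)
n=23: W (go to 16, an L position)
n=24: W (go to 17, an L position)
n=25: W (go to 18, an L position)
The losing starting values of n are exactly the entries labelled L in this table (14 of them).

0, 1, 2, 3, 4, 5, 6, 15, 16, 17, 18, 19, 20, 21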